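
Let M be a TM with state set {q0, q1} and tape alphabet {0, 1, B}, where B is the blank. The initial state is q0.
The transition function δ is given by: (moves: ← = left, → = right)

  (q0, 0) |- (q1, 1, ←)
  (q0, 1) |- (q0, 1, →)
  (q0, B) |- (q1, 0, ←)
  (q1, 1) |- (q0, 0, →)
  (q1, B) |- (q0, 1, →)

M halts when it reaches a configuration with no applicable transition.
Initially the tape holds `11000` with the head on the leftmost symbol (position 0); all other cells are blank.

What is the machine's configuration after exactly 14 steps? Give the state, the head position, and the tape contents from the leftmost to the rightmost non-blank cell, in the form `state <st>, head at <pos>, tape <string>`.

q0 | [1]1000B   read 1 → write 1, move →, go to q0
q0 | 1[1]000B   read 1 → write 1, move →, go to q0
q0 | 11[0]00B   read 0 → write 1, move ←, go to q1
q1 | 1[1]100B   read 1 → write 0, move →, go to q0
q0 | 10[1]00B   read 1 → write 1, move →, go to q0
q0 | 101[0]0B   read 0 → write 1, move ←, go to q1
q1 | 10[1]10B   read 1 → write 0, move →, go to q0
q0 | 100[1]0B   read 1 → write 1, move →, go to q0
q0 | 1001[0]B   read 0 → write 1, move ←, go to q1
q1 | 100[1]1B   read 1 → write 0, move →, go to q0
q0 | 1000[1]B   read 1 → write 1, move →, go to q0
q0 | 10001[B]   read B → write 0, move ←, go to q1
q1 | 1000[1]0   read 1 → write 0, move →, go to q0
q0 | 10000[0]   read 0 → write 1, move ←, go to q1
q1 | 1000[0]1
After 14 steps: state q1, head at 4, tape 100001.

state q1, head at 4, tape 100001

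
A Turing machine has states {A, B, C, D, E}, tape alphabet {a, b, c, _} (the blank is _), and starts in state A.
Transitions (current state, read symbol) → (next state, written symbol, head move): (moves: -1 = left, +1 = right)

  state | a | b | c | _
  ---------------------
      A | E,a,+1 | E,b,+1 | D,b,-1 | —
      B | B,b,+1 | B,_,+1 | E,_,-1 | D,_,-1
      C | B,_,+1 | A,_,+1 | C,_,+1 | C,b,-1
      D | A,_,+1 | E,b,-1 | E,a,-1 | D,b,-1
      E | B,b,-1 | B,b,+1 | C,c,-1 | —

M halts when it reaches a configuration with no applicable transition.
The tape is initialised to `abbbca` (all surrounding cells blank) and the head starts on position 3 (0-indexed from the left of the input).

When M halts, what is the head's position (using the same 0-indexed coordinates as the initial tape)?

state=A head=3 tape=abb[b]ca_   (A,b)→(E,b,+1)
state=E head=4 tape=abbb[c]a_   (E,c)→(C,c,-1)
state=C head=3 tape=abb[b]ca_   (C,b)→(A,_,+1)
state=A head=4 tape=abb_[c]a_   (A,c)→(D,b,-1)
state=D head=3 tape=abb[_]ba_   (D,_)→(D,b,-1)
state=D head=2 tape=ab[b]bba_   (D,b)→(E,b,-1)
state=E head=1 tape=a[b]bbba_   (E,b)→(B,b,+1)
state=B head=2 tape=ab[b]bba_   (B,b)→(B,_,+1)
state=B head=3 tape=ab_[b]ba_   (B,b)→(B,_,+1)
state=B head=4 tape=ab__[b]a_   (B,b)→(B,_,+1)
state=B head=5 tape=ab___[a]_   (B,a)→(B,b,+1)
state=B head=6 tape=ab___b[_]   (B,_)→(D,_,-1)
state=D head=5 tape=ab___[b]_   (D,b)→(E,b,-1)
state=E head=4 tape=ab__[_]b_
At halt the head is at cell 4.

4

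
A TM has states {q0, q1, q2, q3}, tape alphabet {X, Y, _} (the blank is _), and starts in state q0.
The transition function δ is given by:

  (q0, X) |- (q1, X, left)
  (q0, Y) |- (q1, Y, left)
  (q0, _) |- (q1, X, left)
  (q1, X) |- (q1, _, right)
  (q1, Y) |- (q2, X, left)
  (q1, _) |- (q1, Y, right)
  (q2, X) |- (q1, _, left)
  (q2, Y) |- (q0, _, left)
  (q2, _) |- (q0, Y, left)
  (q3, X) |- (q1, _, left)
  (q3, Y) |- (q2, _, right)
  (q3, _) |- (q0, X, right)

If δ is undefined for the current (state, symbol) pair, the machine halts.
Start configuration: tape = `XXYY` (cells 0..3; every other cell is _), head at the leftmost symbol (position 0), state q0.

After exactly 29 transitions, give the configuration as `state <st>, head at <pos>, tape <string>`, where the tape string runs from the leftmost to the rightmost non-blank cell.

state q0, head at -7, tape Y_XYXXXXYXY

q0 | _______[X]XYY   read X → write X, move left, go to q1
q1 | ______[_]XXYY   read _ → write Y, move right, go to q1
q1 | ______Y[X]XYY   read X → write _, move right, go to q1
q1 | ______Y_[X]YY   read X → write _, move right, go to q1
q1 | ______Y__[Y]Y   read Y → write X, move left, go to q2
q2 | ______Y_[_]XY   read _ → write Y, move left, go to q0
q0 | ______Y[_]YXY   read _ → write X, move left, go to q1
q1 | ______[Y]XYXY   read Y → write X, move left, go to q2
q2 | _____[_]XXYXY   read _ → write Y, move left, go to q0
q0 | ____[_]YXXYXY   read _ → write X, move left, go to q1
q1 | ___[_]XYXXYXY   read _ → write Y, move right, go to q1
q1 | ___Y[X]YXXYXY   read X → write _, move right, go to q1
q1 | ___Y_[Y]XXYXY   read Y → write X, move left, go to q2
q2 | ___Y[_]XXXYXY   read _ → write Y, move left, go to q0
q0 | ___[Y]YXXXYXY   read Y → write Y, move left, go to q1
q1 | __[_]YYXXXYXY   read _ → write Y, move right, go to q1
q1 | __Y[Y]YXXXYXY   read Y → write X, move left, go to q2
q2 | __[Y]XYXXXYXY   read Y → write _, move left, go to q0
q0 | _[_]_XYXXXYXY   read _ → write X, move left, go to q1
q1 | [_]X_XYXXXYXY   read _ → write Y, move right, go to q1
q1 | Y[X]_XYXXXYXY   read X → write _, move right, go to q1
q1 | Y_[_]XYXXXYXY   read _ → write Y, move right, go to q1
q1 | Y_Y[X]YXXXYXY   read X → write _, move right, go to q1
q1 | Y_Y_[Y]XXXYXY   read Y → write X, move left, go to q2
q2 | Y_Y[_]XXXXYXY   read _ → write Y, move left, go to q0
q0 | Y_[Y]YXXXXYXY   read Y → write Y, move left, go to q1
q1 | Y[_]YYXXXXYXY   read _ → write Y, move right, go to q1
q1 | YY[Y]YXXXXYXY   read Y → write X, move left, go to q2
q2 | Y[Y]XYXXXXYXY   read Y → write _, move left, go to q0
q0 | [Y]_XYXXXXYXY
After 29 steps: state q0, head at -7, tape Y_XYXXXXYXY.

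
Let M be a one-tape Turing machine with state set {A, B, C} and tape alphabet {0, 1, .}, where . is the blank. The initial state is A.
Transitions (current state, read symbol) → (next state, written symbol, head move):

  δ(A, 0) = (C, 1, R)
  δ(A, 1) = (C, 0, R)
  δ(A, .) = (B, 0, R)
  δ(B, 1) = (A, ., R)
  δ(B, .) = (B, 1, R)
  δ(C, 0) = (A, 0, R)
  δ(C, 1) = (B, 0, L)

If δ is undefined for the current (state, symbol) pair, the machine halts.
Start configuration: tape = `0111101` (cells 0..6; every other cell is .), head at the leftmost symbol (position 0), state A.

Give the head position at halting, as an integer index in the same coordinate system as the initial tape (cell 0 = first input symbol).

7

state=A head=0 tape=[0]111101.   (A,0)→(C,1,R)
state=C head=1 tape=1[1]11101.   (C,1)→(B,0,L)
state=B head=0 tape=[1]011101.   (B,1)→(A,.,R)
state=A head=1 tape=.[0]11101.   (A,0)→(C,1,R)
state=C head=2 tape=.1[1]1101.   (C,1)→(B,0,L)
state=B head=1 tape=.[1]01101.   (B,1)→(A,.,R)
state=A head=2 tape=..[0]1101.   (A,0)→(C,1,R)
state=C head=3 tape=..1[1]101.   (C,1)→(B,0,L)
state=B head=2 tape=..[1]0101.   (B,1)→(A,.,R)
state=A head=3 tape=...[0]101.   (A,0)→(C,1,R)
state=C head=4 tape=...1[1]01.   (C,1)→(B,0,L)
state=B head=3 tape=...[1]001.   (B,1)→(A,.,R)
state=A head=4 tape=....[0]01.   (A,0)→(C,1,R)
state=C head=5 tape=....1[0]1.   (C,0)→(A,0,R)
state=A head=6 tape=....10[1].   (A,1)→(C,0,R)
state=C head=7 tape=....100[.]
At halt the head is at cell 7.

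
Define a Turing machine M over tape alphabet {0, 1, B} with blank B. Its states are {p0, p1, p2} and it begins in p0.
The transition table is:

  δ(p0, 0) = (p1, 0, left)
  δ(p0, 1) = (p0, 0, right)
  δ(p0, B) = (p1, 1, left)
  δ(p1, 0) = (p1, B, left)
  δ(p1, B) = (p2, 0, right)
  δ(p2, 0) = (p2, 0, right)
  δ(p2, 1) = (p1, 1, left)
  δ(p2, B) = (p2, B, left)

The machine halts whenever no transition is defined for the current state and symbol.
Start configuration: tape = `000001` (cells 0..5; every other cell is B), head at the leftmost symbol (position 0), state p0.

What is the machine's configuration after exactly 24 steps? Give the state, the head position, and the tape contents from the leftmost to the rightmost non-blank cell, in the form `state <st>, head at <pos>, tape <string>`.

p0 | BB[0]00001   read 0 → write 0, move left, go to p1
p1 | B[B]000001   read B → write 0, move right, go to p2
p2 | B0[0]00001   read 0 → write 0, move right, go to p2
p2 | B00[0]0001   read 0 → write 0, move right, go to p2
p2 | B000[0]001   read 0 → write 0, move right, go to p2
p2 | B0000[0]01   read 0 → write 0, move right, go to p2
p2 | B00000[0]1   read 0 → write 0, move right, go to p2
p2 | B000000[1]   read 1 → write 1, move left, go to p1
p1 | B00000[0]1   read 0 → write B, move left, go to p1
p1 | B0000[0]B1   read 0 → write B, move left, go to p1
p1 | B000[0]BB1   read 0 → write B, move left, go to p1
p1 | B00[0]BBB1   read 0 → write B, move left, go to p1
p1 | B0[0]BBBB1   read 0 → write B, move left, go to p1
p1 | B[0]BBBBB1   read 0 → write B, move left, go to p1
p1 | [B]BBBBBB1   read B → write 0, move right, go to p2
p2 | 0[B]BBBBB1   read B → write B, move left, go to p2
p2 | [0]BBBBBB1   read 0 → write 0, move right, go to p2
p2 | 0[B]BBBBB1   read B → write B, move left, go to p2
p2 | [0]BBBBBB1   read 0 → write 0, move right, go to p2
p2 | 0[B]BBBBB1   read B → write B, move left, go to p2
p2 | [0]BBBBBB1   read 0 → write 0, move right, go to p2
p2 | 0[B]BBBBB1   read B → write B, move left, go to p2
p2 | [0]BBBBBB1   read 0 → write 0, move right, go to p2
p2 | 0[B]BBBBB1   read B → write B, move left, go to p2
p2 | [0]BBBBBB1
After 24 steps: state p2, head at -2, tape 0BBBBBB1.

state p2, head at -2, tape 0BBBBBB1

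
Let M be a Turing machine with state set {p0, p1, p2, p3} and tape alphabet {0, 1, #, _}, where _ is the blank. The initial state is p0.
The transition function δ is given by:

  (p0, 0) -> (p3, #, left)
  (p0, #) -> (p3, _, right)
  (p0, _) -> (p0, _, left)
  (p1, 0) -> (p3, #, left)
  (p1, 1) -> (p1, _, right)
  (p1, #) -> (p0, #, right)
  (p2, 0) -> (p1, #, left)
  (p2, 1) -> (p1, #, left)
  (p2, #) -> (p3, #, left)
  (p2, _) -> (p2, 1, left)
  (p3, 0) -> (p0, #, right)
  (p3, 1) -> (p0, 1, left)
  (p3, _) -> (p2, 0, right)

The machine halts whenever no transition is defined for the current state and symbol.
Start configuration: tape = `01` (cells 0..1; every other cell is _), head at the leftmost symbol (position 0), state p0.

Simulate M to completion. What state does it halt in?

p0 | _[0]1   read 0 → write #, move left, go to p3
p3 | [_]#1   read _ → write 0, move right, go to p2
p2 | 0[#]1   read # → write #, move left, go to p3
p3 | [0]#1   read 0 → write #, move right, go to p0
p0 | #[#]1   read # → write _, move right, go to p3
p3 | #_[1]   read 1 → write 1, move left, go to p0
p0 | #[_]1   read _ → write _, move left, go to p0
p0 | [#]_1   read # → write _, move right, go to p3
p3 | _[_]1   read _ → write 0, move right, go to p2
p2 | _0[1]   read 1 → write #, move left, go to p1
p1 | _[0]#   read 0 → write #, move left, go to p3
p3 | [_]##   read _ → write 0, move right, go to p2
p2 | 0[#]#   read # → write #, move left, go to p3
p3 | [0]##   read 0 → write #, move right, go to p0
p0 | #[#]#   read # → write _, move right, go to p3
p3 | #_[#]
No transition is defined for (p3, #); M halts in state p3.

p3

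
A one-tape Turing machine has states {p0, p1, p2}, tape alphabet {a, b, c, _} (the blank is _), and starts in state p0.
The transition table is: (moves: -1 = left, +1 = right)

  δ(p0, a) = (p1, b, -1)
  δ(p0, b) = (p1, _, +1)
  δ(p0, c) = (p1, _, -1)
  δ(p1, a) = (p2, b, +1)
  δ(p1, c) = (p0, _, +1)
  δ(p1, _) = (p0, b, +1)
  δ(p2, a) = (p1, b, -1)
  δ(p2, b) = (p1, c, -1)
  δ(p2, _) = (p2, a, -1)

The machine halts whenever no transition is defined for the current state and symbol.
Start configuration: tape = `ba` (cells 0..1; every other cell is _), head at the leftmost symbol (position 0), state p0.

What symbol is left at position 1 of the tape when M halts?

state=p0 head=0 tape=[b]a_   (p0,b)→(p1,_,+1)
state=p1 head=1 tape=_[a]_   (p1,a)→(p2,b,+1)
state=p2 head=2 tape=_b[_]   (p2,_)→(p2,a,-1)
state=p2 head=1 tape=_[b]a   (p2,b)→(p1,c,-1)
state=p1 head=0 tape=[_]ca   (p1,_)→(p0,b,+1)
state=p0 head=1 tape=b[c]a   (p0,c)→(p1,_,-1)
state=p1 head=0 tape=[b]_a
Cell 1 holds _ when M halts.

_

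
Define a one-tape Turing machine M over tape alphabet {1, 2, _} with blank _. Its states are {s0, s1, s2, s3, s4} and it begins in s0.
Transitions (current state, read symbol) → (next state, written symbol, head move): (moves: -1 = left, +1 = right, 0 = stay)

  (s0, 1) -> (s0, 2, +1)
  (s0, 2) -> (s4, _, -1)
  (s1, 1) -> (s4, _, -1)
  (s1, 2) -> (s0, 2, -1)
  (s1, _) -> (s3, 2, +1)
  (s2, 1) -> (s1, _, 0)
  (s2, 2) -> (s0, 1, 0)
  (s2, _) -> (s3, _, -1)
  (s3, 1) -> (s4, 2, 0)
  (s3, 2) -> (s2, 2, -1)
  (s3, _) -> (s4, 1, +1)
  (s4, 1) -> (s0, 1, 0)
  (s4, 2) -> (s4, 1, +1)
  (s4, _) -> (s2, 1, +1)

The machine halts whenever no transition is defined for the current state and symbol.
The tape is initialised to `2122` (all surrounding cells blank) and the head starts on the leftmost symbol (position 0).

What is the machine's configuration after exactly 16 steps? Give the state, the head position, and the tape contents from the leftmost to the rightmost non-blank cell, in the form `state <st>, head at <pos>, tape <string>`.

state s0, head at 4, tape 11112

state=s0 head=0 tape=_[2]122_   (s0,2)→(s4,_,-1)
state=s4 head=-1 tape=[_]_122_   (s4,_)→(s2,1,+1)
state=s2 head=0 tape=1[_]122_   (s2,_)→(s3,_,-1)
state=s3 head=-1 tape=[1]_122_   (s3,1)→(s4,2,0)
state=s4 head=-1 tape=[2]_122_   (s4,2)→(s4,1,+1)
state=s4 head=0 tape=1[_]122_   (s4,_)→(s2,1,+1)
state=s2 head=1 tape=11[1]22_   (s2,1)→(s1,_,0)
state=s1 head=1 tape=11[_]22_   (s1,_)→(s3,2,+1)
state=s3 head=2 tape=112[2]2_   (s3,2)→(s2,2,-1)
state=s2 head=1 tape=11[2]22_   (s2,2)→(s0,1,0)
state=s0 head=1 tape=11[1]22_   (s0,1)→(s0,2,+1)
state=s0 head=2 tape=112[2]2_   (s0,2)→(s4,_,-1)
state=s4 head=1 tape=11[2]_2_   (s4,2)→(s4,1,+1)
state=s4 head=2 tape=111[_]2_   (s4,_)→(s2,1,+1)
state=s2 head=3 tape=1111[2]_   (s2,2)→(s0,1,0)
state=s0 head=3 tape=1111[1]_   (s0,1)→(s0,2,+1)
state=s0 head=4 tape=11112[_]
After 16 steps: state s0, head at 4, tape 11112.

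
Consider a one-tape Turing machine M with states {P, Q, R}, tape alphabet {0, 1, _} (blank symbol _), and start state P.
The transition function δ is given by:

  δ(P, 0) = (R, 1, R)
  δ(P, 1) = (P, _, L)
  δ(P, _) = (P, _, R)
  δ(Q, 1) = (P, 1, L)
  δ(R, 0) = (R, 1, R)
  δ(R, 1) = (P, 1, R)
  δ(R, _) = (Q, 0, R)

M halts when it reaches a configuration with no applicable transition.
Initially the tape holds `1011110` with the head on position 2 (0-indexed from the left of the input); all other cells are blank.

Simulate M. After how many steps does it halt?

22

P | _10[1]1110__   read 1 → write _, move L, go to P
P | _1[0]_1110__   read 0 → write 1, move R, go to R
R | _11[_]1110__   read _ → write 0, move R, go to Q
Q | _110[1]110__   read 1 → write 1, move L, go to P
P | _11[0]1110__   read 0 → write 1, move R, go to R
R | _111[1]110__   read 1 → write 1, move R, go to P
P | _1111[1]10__   read 1 → write _, move L, go to P
P | _111[1]_10__   read 1 → write _, move L, go to P
P | _11[1]__10__   read 1 → write _, move L, go to P
P | _1[1]___10__   read 1 → write _, move L, go to P
P | _[1]____10__   read 1 → write _, move L, go to P
P | [_]_____10__   read _ → write _, move R, go to P
P | _[_]____10__   read _ → write _, move R, go to P
P | __[_]___10__   read _ → write _, move R, go to P
P | ___[_]__10__   read _ → write _, move R, go to P
P | ____[_]_10__   read _ → write _, move R, go to P
P | _____[_]10__   read _ → write _, move R, go to P
P | ______[1]0__   read 1 → write _, move L, go to P
P | _____[_]_0__   read _ → write _, move R, go to P
P | ______[_]0__   read _ → write _, move R, go to P
P | _______[0]__   read 0 → write 1, move R, go to R
R | _______1[_]_   read _ → write 0, move R, go to Q
Q | _______10[_]
M halts after 22 transitions.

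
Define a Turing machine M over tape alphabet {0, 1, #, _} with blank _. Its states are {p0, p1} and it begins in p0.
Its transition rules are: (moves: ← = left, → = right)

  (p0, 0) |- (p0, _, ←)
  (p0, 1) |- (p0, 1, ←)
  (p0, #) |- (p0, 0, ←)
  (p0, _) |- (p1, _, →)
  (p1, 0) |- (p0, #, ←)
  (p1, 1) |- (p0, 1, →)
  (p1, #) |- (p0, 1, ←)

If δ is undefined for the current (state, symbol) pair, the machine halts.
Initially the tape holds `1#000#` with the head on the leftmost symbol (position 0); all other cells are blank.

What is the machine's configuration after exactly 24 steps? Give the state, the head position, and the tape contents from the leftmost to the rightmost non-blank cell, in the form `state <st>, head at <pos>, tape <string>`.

state p1, head at 4, tape 1_1_##

state=p0 head=0 tape=_[1]#000#   (p0,1)→(p0,1,←)
state=p0 head=-1 tape=[_]1#000#   (p0,_)→(p1,_,→)
state=p1 head=0 tape=_[1]#000#   (p1,1)→(p0,1,→)
state=p0 head=1 tape=_1[#]000#   (p0,#)→(p0,0,←)
state=p0 head=0 tape=_[1]0000#   (p0,1)→(p0,1,←)
state=p0 head=-1 tape=[_]10000#   (p0,_)→(p1,_,→)
state=p1 head=0 tape=_[1]0000#   (p1,1)→(p0,1,→)
state=p0 head=1 tape=_1[0]000#   (p0,0)→(p0,_,←)
state=p0 head=0 tape=_[1]_000#   (p0,1)→(p0,1,←)
state=p0 head=-1 tape=[_]1_000#   (p0,_)→(p1,_,→)
state=p1 head=0 tape=_[1]_000#   (p1,1)→(p0,1,→)
state=p0 head=1 tape=_1[_]000#   (p0,_)→(p1,_,→)
state=p1 head=2 tape=_1_[0]00#   (p1,0)→(p0,#,←)
state=p0 head=1 tape=_1[_]#00#   (p0,_)→(p1,_,→)
state=p1 head=2 tape=_1_[#]00#   (p1,#)→(p0,1,←)
state=p0 head=1 tape=_1[_]100#   (p0,_)→(p1,_,→)
state=p1 head=2 tape=_1_[1]00#   (p1,1)→(p0,1,→)
state=p0 head=3 tape=_1_1[0]0#   (p0,0)→(p0,_,←)
state=p0 head=2 tape=_1_[1]_0#   (p0,1)→(p0,1,←)
state=p0 head=1 tape=_1[_]1_0#   (p0,_)→(p1,_,→)
state=p1 head=2 tape=_1_[1]_0#   (p1,1)→(p0,1,→)
state=p0 head=3 tape=_1_1[_]0#   (p0,_)→(p1,_,→)
state=p1 head=4 tape=_1_1_[0]#   (p1,0)→(p0,#,←)
state=p0 head=3 tape=_1_1[_]##   (p0,_)→(p1,_,→)
state=p1 head=4 tape=_1_1_[#]#
After 24 steps: state p1, head at 4, tape 1_1_##.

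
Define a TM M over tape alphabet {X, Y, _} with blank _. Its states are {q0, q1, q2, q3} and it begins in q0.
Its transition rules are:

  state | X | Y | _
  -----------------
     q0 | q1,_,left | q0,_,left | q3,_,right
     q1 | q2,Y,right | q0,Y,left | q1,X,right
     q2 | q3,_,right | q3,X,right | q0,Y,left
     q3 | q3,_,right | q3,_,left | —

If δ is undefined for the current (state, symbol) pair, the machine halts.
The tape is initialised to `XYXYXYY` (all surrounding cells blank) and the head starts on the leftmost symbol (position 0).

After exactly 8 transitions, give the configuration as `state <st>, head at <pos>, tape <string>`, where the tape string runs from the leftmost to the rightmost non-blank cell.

state q0, head at -2, tape YYXYXYY

state=q0 head=0 tape=__[X]YXYXYY   (q0,X)→(q1,_,left)
state=q1 head=-1 tape=_[_]_YXYXYY   (q1,_)→(q1,X,right)
state=q1 head=0 tape=_X[_]YXYXYY   (q1,_)→(q1,X,right)
state=q1 head=1 tape=_XX[Y]XYXYY   (q1,Y)→(q0,Y,left)
state=q0 head=0 tape=_X[X]YXYXYY   (q0,X)→(q1,_,left)
state=q1 head=-1 tape=_[X]_YXYXYY   (q1,X)→(q2,Y,right)
state=q2 head=0 tape=_Y[_]YXYXYY   (q2,_)→(q0,Y,left)
state=q0 head=-1 tape=_[Y]YYXYXYY   (q0,Y)→(q0,_,left)
state=q0 head=-2 tape=[_]_YYXYXYY
After 8 steps: state q0, head at -2, tape YYXYXYY.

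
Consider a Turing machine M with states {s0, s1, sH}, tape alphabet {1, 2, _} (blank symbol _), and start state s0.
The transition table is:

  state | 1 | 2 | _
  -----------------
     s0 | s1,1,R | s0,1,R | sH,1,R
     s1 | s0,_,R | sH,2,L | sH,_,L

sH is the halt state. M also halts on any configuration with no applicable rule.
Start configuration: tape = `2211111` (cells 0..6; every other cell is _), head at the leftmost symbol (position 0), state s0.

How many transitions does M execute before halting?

8

s0 | [2]211111_   read 2 → write 1, move R, go to s0
s0 | 1[2]11111_   read 2 → write 1, move R, go to s0
s0 | 11[1]1111_   read 1 → write 1, move R, go to s1
s1 | 111[1]111_   read 1 → write _, move R, go to s0
s0 | 111_[1]11_   read 1 → write 1, move R, go to s1
s1 | 111_1[1]1_   read 1 → write _, move R, go to s0
s0 | 111_1_[1]_   read 1 → write 1, move R, go to s1
s1 | 111_1_1[_]   read _ → write _, move L, go to sH
sH | 111_1_[1]_
M halts after 8 transitions.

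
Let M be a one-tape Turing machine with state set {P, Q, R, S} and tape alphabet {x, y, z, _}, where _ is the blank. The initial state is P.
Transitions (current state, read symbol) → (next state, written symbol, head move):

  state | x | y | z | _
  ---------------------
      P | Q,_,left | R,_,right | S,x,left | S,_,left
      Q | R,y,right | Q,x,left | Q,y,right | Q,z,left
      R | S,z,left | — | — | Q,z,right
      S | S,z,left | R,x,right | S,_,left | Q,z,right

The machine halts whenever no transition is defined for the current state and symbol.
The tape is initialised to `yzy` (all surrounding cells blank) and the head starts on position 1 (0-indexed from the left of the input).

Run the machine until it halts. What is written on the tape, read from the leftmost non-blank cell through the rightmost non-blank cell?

yxzx

P | _y[z]y   read z → write x, move left, go to S
S | _[y]xy   read y → write x, move right, go to R
R | _x[x]y   read x → write z, move left, go to S
S | _[x]zy   read x → write z, move left, go to S
S | [_]zzy   read _ → write z, move right, go to Q
Q | z[z]zy   read z → write y, move right, go to Q
Q | zy[z]y   read z → write y, move right, go to Q
Q | zyy[y]   read y → write x, move left, go to Q
Q | zy[y]x   read y → write x, move left, go to Q
Q | z[y]xx   read y → write x, move left, go to Q
Q | [z]xxx   read z → write y, move right, go to Q
Q | y[x]xx   read x → write y, move right, go to R
R | yy[x]x   read x → write z, move left, go to S
S | y[y]zx   read y → write x, move right, go to R
R | yx[z]x
The non-blank tape span at halt is yxzx.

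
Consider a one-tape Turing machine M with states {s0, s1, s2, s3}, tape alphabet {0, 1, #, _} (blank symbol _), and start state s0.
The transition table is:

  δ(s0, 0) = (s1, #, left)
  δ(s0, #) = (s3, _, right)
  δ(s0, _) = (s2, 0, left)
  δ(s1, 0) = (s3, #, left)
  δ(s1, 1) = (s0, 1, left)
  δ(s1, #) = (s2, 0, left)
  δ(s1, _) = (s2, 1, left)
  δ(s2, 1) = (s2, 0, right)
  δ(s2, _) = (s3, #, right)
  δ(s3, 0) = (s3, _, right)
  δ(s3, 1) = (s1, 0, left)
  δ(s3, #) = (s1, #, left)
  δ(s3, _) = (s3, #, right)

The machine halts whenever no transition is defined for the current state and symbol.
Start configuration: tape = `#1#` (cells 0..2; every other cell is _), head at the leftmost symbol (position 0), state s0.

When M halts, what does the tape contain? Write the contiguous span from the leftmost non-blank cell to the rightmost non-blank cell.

state=s0 head=0 tape=__[#]1#   (s0,#)→(s3,_,right)
state=s3 head=1 tape=___[1]#   (s3,1)→(s1,0,left)
state=s1 head=0 tape=__[_]0#   (s1,_)→(s2,1,left)
state=s2 head=-1 tape=_[_]10#   (s2,_)→(s3,#,right)
state=s3 head=0 tape=_#[1]0#   (s3,1)→(s1,0,left)
state=s1 head=-1 tape=_[#]00#   (s1,#)→(s2,0,left)
state=s2 head=-2 tape=[_]000#   (s2,_)→(s3,#,right)
state=s3 head=-1 tape=#[0]00#   (s3,0)→(s3,_,right)
state=s3 head=0 tape=#_[0]0#   (s3,0)→(s3,_,right)
state=s3 head=1 tape=#__[0]#   (s3,0)→(s3,_,right)
state=s3 head=2 tape=#___[#]   (s3,#)→(s1,#,left)
state=s1 head=1 tape=#__[_]#   (s1,_)→(s2,1,left)
state=s2 head=0 tape=#_[_]1#   (s2,_)→(s3,#,right)
state=s3 head=1 tape=#_#[1]#   (s3,1)→(s1,0,left)
state=s1 head=0 tape=#_[#]0#   (s1,#)→(s2,0,left)
state=s2 head=-1 tape=#[_]00#   (s2,_)→(s3,#,right)
state=s3 head=0 tape=##[0]0#   (s3,0)→(s3,_,right)
state=s3 head=1 tape=##_[0]#   (s3,0)→(s3,_,right)
state=s3 head=2 tape=##__[#]   (s3,#)→(s1,#,left)
state=s1 head=1 tape=##_[_]#   (s1,_)→(s2,1,left)
state=s2 head=0 tape=##[_]1#   (s2,_)→(s3,#,right)
state=s3 head=1 tape=###[1]#   (s3,1)→(s1,0,left)
state=s1 head=0 tape=##[#]0#   (s1,#)→(s2,0,left)
state=s2 head=-1 tape=#[#]00#
The non-blank tape span at halt is ##00#.

##00#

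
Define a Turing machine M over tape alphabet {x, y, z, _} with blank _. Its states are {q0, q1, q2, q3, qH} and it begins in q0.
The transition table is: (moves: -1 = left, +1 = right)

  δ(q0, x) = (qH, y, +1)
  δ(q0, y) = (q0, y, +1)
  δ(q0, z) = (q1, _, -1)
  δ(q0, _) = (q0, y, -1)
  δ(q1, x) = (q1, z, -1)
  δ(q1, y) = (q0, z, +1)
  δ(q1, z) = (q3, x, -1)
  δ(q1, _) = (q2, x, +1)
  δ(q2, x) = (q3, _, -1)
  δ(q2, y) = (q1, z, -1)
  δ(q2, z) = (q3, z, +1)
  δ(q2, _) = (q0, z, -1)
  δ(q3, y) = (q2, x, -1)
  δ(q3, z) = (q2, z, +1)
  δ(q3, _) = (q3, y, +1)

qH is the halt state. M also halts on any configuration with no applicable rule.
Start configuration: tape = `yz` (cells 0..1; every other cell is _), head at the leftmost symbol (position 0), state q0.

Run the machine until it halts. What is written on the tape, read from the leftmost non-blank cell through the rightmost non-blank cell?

state=q0 head=0 tape=_[y]z   (q0,y)→(q0,y,+1)
state=q0 head=1 tape=_y[z]   (q0,z)→(q1,_,-1)
state=q1 head=0 tape=_[y]_   (q1,y)→(q0,z,+1)
state=q0 head=1 tape=_z[_]   (q0,_)→(q0,y,-1)
state=q0 head=0 tape=_[z]y   (q0,z)→(q1,_,-1)
state=q1 head=-1 tape=[_]_y   (q1,_)→(q2,x,+1)
state=q2 head=0 tape=x[_]y   (q2,_)→(q0,z,-1)
state=q0 head=-1 tape=[x]zy   (q0,x)→(qH,y,+1)
state=qH head=0 tape=y[z]y
The non-blank tape span at halt is yzy.

yzy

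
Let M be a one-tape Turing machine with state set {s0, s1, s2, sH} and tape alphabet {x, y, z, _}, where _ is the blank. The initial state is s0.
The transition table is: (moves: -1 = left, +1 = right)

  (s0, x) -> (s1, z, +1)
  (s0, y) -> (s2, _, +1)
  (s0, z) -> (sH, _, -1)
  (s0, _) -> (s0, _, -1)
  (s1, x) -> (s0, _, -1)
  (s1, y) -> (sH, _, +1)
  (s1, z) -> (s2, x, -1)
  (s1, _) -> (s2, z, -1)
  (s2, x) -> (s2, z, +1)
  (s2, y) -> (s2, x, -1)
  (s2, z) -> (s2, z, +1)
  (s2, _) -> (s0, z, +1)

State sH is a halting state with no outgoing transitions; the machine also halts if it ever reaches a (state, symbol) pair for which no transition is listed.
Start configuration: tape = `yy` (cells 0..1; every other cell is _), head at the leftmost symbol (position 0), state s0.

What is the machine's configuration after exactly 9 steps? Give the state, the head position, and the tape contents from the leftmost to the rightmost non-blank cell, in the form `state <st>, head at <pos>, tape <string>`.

s0 | [y]y___   read y → write _, move +1, go to s2
s2 | _[y]___   read y → write x, move -1, go to s2
s2 | [_]x___   read _ → write z, move +1, go to s0
s0 | z[x]___   read x → write z, move +1, go to s1
s1 | zz[_]__   read _ → write z, move -1, go to s2
s2 | z[z]z__   read z → write z, move +1, go to s2
s2 | zz[z]__   read z → write z, move +1, go to s2
s2 | zzz[_]_   read _ → write z, move +1, go to s0
s0 | zzzz[_]   read _ → write _, move -1, go to s0
s0 | zzz[z]_
After 9 steps: state s0, head at 3, tape zzzz.

state s0, head at 3, tape zzzz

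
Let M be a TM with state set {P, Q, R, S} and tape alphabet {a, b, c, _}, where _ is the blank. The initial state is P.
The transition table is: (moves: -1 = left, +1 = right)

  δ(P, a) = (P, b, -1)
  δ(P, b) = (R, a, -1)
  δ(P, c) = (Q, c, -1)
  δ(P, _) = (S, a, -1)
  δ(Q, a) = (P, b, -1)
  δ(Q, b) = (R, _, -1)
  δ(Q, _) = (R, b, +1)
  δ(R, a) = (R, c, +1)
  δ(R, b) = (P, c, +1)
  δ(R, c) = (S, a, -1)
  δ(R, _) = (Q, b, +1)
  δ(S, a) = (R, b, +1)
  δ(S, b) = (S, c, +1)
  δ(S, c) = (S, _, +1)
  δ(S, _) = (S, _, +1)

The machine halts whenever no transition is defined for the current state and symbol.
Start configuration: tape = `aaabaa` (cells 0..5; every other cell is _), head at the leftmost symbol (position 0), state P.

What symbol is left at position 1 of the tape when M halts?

c

P | __[a]aabaa   read a → write b, move -1, go to P
P | _[_]baabaa   read _ → write a, move -1, go to S
S | [_]abaabaa   read _ → write _, move +1, go to S
S | _[a]baabaa   read a → write b, move +1, go to R
R | _b[b]aabaa   read b → write c, move +1, go to P
P | _bc[a]abaa   read a → write b, move -1, go to P
P | _b[c]babaa   read c → write c, move -1, go to Q
Q | _[b]cbabaa   read b → write _, move -1, go to R
R | [_]_cbabaa   read _ → write b, move +1, go to Q
Q | b[_]cbabaa   read _ → write b, move +1, go to R
R | bb[c]babaa   read c → write a, move -1, go to S
S | b[b]ababaa   read b → write c, move +1, go to S
S | bc[a]babaa   read a → write b, move +1, go to R
R | bcb[b]abaa   read b → write c, move +1, go to P
P | bcbc[a]baa   read a → write b, move -1, go to P
P | bcb[c]bbaa   read c → write c, move -1, go to Q
Q | bc[b]cbbaa   read b → write _, move -1, go to R
R | b[c]_cbbaa   read c → write a, move -1, go to S
S | [b]a_cbbaa   read b → write c, move +1, go to S
S | c[a]_cbbaa   read a → write b, move +1, go to R
R | cb[_]cbbaa   read _ → write b, move +1, go to Q
Q | cbb[c]bbaa
Cell 1 holds c when M halts.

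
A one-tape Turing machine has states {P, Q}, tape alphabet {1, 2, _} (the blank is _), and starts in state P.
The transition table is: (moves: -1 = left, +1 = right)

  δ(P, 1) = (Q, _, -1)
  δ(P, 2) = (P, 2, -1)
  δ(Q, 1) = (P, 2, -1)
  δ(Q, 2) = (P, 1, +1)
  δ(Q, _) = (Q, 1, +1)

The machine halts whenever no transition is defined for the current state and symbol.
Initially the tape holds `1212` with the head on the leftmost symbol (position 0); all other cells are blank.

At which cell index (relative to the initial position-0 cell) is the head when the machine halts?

state=P head=0 tape=__[1]212   (P,1)→(Q,_,-1)
state=Q head=-1 tape=_[_]_212   (Q,_)→(Q,1,+1)
state=Q head=0 tape=_1[_]212   (Q,_)→(Q,1,+1)
state=Q head=1 tape=_11[2]12   (Q,2)→(P,1,+1)
state=P head=2 tape=_111[1]2   (P,1)→(Q,_,-1)
state=Q head=1 tape=_11[1]_2   (Q,1)→(P,2,-1)
state=P head=0 tape=_1[1]2_2   (P,1)→(Q,_,-1)
state=Q head=-1 tape=_[1]_2_2   (Q,1)→(P,2,-1)
state=P head=-2 tape=[_]2_2_2
At halt the head is at cell -2.

-2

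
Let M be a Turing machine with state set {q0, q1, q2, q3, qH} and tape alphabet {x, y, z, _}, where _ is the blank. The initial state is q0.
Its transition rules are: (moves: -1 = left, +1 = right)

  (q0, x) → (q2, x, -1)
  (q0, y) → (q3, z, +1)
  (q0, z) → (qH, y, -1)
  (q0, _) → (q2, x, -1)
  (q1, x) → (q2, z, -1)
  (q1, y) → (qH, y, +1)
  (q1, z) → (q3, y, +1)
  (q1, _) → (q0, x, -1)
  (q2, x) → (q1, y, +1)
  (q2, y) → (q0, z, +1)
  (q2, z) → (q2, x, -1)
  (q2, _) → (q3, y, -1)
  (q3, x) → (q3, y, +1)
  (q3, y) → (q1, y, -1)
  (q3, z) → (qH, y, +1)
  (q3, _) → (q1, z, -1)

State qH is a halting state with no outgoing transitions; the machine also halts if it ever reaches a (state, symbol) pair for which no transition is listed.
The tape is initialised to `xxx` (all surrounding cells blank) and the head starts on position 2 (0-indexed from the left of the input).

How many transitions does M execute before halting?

5

q0 | xx[x]   read x → write x, move -1, go to q2
q2 | x[x]x   read x → write y, move +1, go to q1
q1 | xy[x]   read x → write z, move -1, go to q2
q2 | x[y]z   read y → write z, move +1, go to q0
q0 | xz[z]   read z → write y, move -1, go to qH
qH | x[z]y
M halts after 5 transitions.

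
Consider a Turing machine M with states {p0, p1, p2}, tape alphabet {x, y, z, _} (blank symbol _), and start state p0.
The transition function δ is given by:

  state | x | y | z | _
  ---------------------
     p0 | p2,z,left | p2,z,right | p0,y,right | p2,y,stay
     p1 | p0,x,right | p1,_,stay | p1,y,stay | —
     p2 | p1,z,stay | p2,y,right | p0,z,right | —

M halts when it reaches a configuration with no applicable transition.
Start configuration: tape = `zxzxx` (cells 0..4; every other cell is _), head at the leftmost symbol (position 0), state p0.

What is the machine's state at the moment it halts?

p2

p0 | [z]xzxx__   read z → write y, move right, go to p0
p0 | y[x]zxx__   read x → write z, move left, go to p2
p2 | [y]zzxx__   read y → write y, move right, go to p2
p2 | y[z]zxx__   read z → write z, move right, go to p0
p0 | yz[z]xx__   read z → write y, move right, go to p0
p0 | yzy[x]x__   read x → write z, move left, go to p2
p2 | yz[y]zx__   read y → write y, move right, go to p2
p2 | yzy[z]x__   read z → write z, move right, go to p0
p0 | yzyz[x]__   read x → write z, move left, go to p2
p2 | yzy[z]z__   read z → write z, move right, go to p0
p0 | yzyz[z]__   read z → write y, move right, go to p0
p0 | yzyzy[_]_   read _ → write y, move stay, go to p2
p2 | yzyzy[y]_   read y → write y, move right, go to p2
p2 | yzyzyy[_]
No transition is defined for (p2, _); M halts in state p2.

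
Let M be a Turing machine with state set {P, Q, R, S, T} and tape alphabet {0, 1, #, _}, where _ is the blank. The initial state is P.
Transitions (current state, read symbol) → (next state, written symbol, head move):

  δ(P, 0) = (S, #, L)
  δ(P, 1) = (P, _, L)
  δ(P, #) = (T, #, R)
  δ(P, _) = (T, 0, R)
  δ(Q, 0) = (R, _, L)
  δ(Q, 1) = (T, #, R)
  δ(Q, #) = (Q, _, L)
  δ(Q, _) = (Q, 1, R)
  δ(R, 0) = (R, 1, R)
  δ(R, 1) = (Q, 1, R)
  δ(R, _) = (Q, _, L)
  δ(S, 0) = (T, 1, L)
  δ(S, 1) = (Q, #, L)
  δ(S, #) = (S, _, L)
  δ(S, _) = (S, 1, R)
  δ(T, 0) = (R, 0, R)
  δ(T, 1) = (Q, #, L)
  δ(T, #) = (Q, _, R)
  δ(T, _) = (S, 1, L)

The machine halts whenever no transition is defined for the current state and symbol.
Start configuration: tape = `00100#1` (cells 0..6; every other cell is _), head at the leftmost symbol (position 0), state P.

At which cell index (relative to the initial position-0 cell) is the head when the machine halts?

5

state=P head=0 tape=___[0]0100#1   (P,0)→(S,#,L)
state=S head=-1 tape=__[_]#0100#1   (S,_)→(S,1,R)
state=S head=0 tape=__1[#]0100#1   (S,#)→(S,_,L)
state=S head=-1 tape=__[1]_0100#1   (S,1)→(Q,#,L)
state=Q head=-2 tape=_[_]#_0100#1   (Q,_)→(Q,1,R)
state=Q head=-1 tape=_1[#]_0100#1   (Q,#)→(Q,_,L)
state=Q head=-2 tape=_[1]__0100#1   (Q,1)→(T,#,R)
state=T head=-1 tape=_#[_]_0100#1   (T,_)→(S,1,L)
state=S head=-2 tape=_[#]1_0100#1   (S,#)→(S,_,L)
state=S head=-3 tape=[_]_1_0100#1   (S,_)→(S,1,R)
state=S head=-2 tape=1[_]1_0100#1   (S,_)→(S,1,R)
state=S head=-1 tape=11[1]_0100#1   (S,1)→(Q,#,L)
state=Q head=-2 tape=1[1]#_0100#1   (Q,1)→(T,#,R)
state=T head=-1 tape=1#[#]_0100#1   (T,#)→(Q,_,R)
state=Q head=0 tape=1#_[_]0100#1   (Q,_)→(Q,1,R)
state=Q head=1 tape=1#_1[0]100#1   (Q,0)→(R,_,L)
state=R head=0 tape=1#_[1]_100#1   (R,1)→(Q,1,R)
state=Q head=1 tape=1#_1[_]100#1   (Q,_)→(Q,1,R)
state=Q head=2 tape=1#_11[1]00#1   (Q,1)→(T,#,R)
state=T head=3 tape=1#_11#[0]0#1   (T,0)→(R,0,R)
state=R head=4 tape=1#_11#0[0]#1   (R,0)→(R,1,R)
state=R head=5 tape=1#_11#01[#]1
At halt the head is at cell 5.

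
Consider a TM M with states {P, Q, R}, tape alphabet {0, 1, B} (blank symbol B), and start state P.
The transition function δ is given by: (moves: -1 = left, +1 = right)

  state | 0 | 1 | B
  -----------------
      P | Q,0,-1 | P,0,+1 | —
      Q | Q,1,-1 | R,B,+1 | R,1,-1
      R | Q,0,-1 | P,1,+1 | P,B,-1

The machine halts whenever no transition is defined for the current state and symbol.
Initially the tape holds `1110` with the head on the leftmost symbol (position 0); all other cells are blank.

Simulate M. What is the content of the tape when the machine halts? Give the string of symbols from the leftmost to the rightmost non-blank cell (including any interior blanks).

P | BBB[1]110   read 1 → write 0, move +1, go to P
P | BBB0[1]10   read 1 → write 0, move +1, go to P
P | BBB00[1]0   read 1 → write 0, move +1, go to P
P | BBB000[0]   read 0 → write 0, move -1, go to Q
Q | BBB00[0]0   read 0 → write 1, move -1, go to Q
Q | BBB0[0]10   read 0 → write 1, move -1, go to Q
Q | BBB[0]110   read 0 → write 1, move -1, go to Q
Q | BB[B]1110   read B → write 1, move -1, go to R
R | B[B]11110   read B → write B, move -1, go to P
P | [B]B11110
The non-blank tape span at halt is 11110.

11110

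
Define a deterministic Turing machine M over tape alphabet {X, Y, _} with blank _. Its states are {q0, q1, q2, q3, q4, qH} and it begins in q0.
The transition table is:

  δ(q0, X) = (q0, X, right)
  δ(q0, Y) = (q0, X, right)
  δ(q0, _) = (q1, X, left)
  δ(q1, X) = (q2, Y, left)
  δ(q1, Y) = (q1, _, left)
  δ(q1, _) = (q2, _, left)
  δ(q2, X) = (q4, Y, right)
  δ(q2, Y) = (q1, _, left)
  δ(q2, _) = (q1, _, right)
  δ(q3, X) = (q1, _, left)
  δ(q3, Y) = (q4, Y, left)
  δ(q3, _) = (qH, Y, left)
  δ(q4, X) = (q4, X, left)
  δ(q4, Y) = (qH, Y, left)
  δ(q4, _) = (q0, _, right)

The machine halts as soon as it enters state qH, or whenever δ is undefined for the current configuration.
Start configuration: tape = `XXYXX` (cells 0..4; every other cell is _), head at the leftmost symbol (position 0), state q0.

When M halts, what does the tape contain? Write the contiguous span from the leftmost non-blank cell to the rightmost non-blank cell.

XXXYYX

q0 | [X]XYXX_   read X → write X, move right, go to q0
q0 | X[X]YXX_   read X → write X, move right, go to q0
q0 | XX[Y]XX_   read Y → write X, move right, go to q0
q0 | XXX[X]X_   read X → write X, move right, go to q0
q0 | XXXX[X]_   read X → write X, move right, go to q0
q0 | XXXXX[_]   read _ → write X, move left, go to q1
q1 | XXXX[X]X   read X → write Y, move left, go to q2
q2 | XXX[X]YX   read X → write Y, move right, go to q4
q4 | XXXY[Y]X   read Y → write Y, move left, go to qH
qH | XXX[Y]YX
The non-blank tape span at halt is XXXYYX.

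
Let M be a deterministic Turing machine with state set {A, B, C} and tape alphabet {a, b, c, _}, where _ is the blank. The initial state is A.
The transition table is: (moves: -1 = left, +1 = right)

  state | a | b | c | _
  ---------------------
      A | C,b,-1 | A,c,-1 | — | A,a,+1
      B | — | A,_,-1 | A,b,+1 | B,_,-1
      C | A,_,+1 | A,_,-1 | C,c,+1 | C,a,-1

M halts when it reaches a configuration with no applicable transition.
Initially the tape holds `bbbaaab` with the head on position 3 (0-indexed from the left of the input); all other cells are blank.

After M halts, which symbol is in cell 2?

_

state=A head=3 tape=_bbb[a]aab   (A,a)→(C,b,-1)
state=C head=2 tape=_bb[b]baab   (C,b)→(A,_,-1)
state=A head=1 tape=_b[b]_baab   (A,b)→(A,c,-1)
state=A head=0 tape=_[b]c_baab   (A,b)→(A,c,-1)
state=A head=-1 tape=[_]cc_baab   (A,_)→(A,a,+1)
state=A head=0 tape=a[c]c_baab
Cell 2 holds _ when M halts.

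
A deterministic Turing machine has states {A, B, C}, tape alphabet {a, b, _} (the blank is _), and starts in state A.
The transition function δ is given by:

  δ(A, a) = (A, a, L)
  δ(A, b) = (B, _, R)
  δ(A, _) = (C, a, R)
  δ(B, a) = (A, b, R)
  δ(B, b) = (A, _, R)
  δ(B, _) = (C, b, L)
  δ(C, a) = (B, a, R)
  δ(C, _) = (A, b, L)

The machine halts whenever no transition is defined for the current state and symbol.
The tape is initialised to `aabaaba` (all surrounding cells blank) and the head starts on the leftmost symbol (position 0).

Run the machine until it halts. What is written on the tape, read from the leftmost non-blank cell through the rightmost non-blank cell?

aab__b___abb

state=A head=0 tape=_[a]abaaba____   (A,a)→(A,a,L)
state=A head=-1 tape=[_]aabaaba____   (A,_)→(C,a,R)
state=C head=0 tape=a[a]abaaba____   (C,a)→(B,a,R)
state=B head=1 tape=aa[a]baaba____   (B,a)→(A,b,R)
state=A head=2 tape=aab[b]aaba____   (A,b)→(B,_,R)
state=B head=3 tape=aab_[a]aba____   (B,a)→(A,b,R)
state=A head=4 tape=aab_b[a]ba____   (A,a)→(A,a,L)
state=A head=3 tape=aab_[b]aba____   (A,b)→(B,_,R)
state=B head=4 tape=aab__[a]ba____   (B,a)→(A,b,R)
state=A head=5 tape=aab__b[b]a____   (A,b)→(B,_,R)
state=B head=6 tape=aab__b_[a]____   (B,a)→(A,b,R)
state=A head=7 tape=aab__b_b[_]___   (A,_)→(C,a,R)
state=C head=8 tape=aab__b_ba[_]__   (C,_)→(A,b,L)
state=A head=7 tape=aab__b_b[a]b__   (A,a)→(A,a,L)
state=A head=6 tape=aab__b_[b]ab__   (A,b)→(B,_,R)
state=B head=7 tape=aab__b__[a]b__   (B,a)→(A,b,R)
state=A head=8 tape=aab__b__b[b]__   (A,b)→(B,_,R)
state=B head=9 tape=aab__b__b_[_]_   (B,_)→(C,b,L)
state=C head=8 tape=aab__b__b[_]b_   (C,_)→(A,b,L)
state=A head=7 tape=aab__b__[b]bb_   (A,b)→(B,_,R)
state=B head=8 tape=aab__b___[b]b_   (B,b)→(A,_,R)
state=A head=9 tape=aab__b____[b]_   (A,b)→(B,_,R)
state=B head=10 tape=aab__b_____[_]   (B,_)→(C,b,L)
state=C head=9 tape=aab__b____[_]b   (C,_)→(A,b,L)
state=A head=8 tape=aab__b___[_]bb   (A,_)→(C,a,R)
state=C head=9 tape=aab__b___a[b]b
The non-blank tape span at halt is aab__b___abb.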